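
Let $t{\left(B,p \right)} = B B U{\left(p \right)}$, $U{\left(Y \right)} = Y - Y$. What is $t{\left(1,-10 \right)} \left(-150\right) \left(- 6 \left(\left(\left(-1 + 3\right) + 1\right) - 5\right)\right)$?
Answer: $0$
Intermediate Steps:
$U{\left(Y \right)} = 0$
$t{\left(B,p \right)} = 0$ ($t{\left(B,p \right)} = B B 0 = B^{2} \cdot 0 = 0$)
$t{\left(1,-10 \right)} \left(-150\right) \left(- 6 \left(\left(\left(-1 + 3\right) + 1\right) - 5\right)\right) = 0 \left(-150\right) \left(- 6 \left(\left(\left(-1 + 3\right) + 1\right) - 5\right)\right) = 0 \left(- 6 \left(\left(2 + 1\right) - 5\right)\right) = 0 \left(- 6 \left(3 - 5\right)\right) = 0 \left(\left(-6\right) \left(-2\right)\right) = 0 \cdot 12 = 0$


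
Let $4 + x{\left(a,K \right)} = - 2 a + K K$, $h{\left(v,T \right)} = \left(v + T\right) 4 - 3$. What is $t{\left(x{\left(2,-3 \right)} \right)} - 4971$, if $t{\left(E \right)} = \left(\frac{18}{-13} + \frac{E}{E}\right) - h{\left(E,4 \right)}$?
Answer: $- \frac{64849}{13} \approx -4988.4$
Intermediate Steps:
$h{\left(v,T \right)} = -3 + 4 T + 4 v$ ($h{\left(v,T \right)} = \left(T + v\right) 4 - 3 = \left(4 T + 4 v\right) - 3 = -3 + 4 T + 4 v$)
$x{\left(a,K \right)} = -4 + K^{2} - 2 a$ ($x{\left(a,K \right)} = -4 + \left(- 2 a + K K\right) = -4 + \left(- 2 a + K^{2}\right) = -4 + \left(K^{2} - 2 a\right) = -4 + K^{2} - 2 a$)
$t{\left(E \right)} = - \frac{174}{13} - 4 E$ ($t{\left(E \right)} = \left(\frac{18}{-13} + \frac{E}{E}\right) - \left(-3 + 4 \cdot 4 + 4 E\right) = \left(18 \left(- \frac{1}{13}\right) + 1\right) - \left(-3 + 16 + 4 E\right) = \left(- \frac{18}{13} + 1\right) - \left(13 + 4 E\right) = - \frac{5}{13} - \left(13 + 4 E\right) = - \frac{174}{13} - 4 E$)
$t{\left(x{\left(2,-3 \right)} \right)} - 4971 = \left(- \frac{174}{13} - 4 \left(-4 + \left(-3\right)^{2} - 4\right)\right) - 4971 = \left(- \frac{174}{13} - 4 \left(-4 + 9 - 4\right)\right) - 4971 = \left(- \frac{174}{13} - 4\right) - 4971 = - \frac{226}{13} - 4971 = - \frac{64849}{13}$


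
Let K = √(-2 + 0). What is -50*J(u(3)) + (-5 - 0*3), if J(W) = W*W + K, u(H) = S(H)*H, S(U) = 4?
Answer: -7205 - 50*I*√2 ≈ -7205.0 - 70.711*I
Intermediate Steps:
K = I*√2 (K = √(-2) = I*√2 ≈ 1.4142*I)
u(H) = 4*H
J(W) = W² + I*√2 (J(W) = W*W + I*√2 = W² + I*√2)
-50*J(u(3)) + (-5 - 0*3) = -50*((4*3)² + I*√2) + (-5 - 0*3) = -50*(12² + I*√2) + (-5 - 1*0) = -50*(144 + I*√2) + (-5 + 0) = (-7200 - 50*I*√2) - 5 = -7205 - 50*I*√2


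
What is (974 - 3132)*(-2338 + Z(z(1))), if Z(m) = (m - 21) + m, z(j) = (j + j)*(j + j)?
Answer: 5073458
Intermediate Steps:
z(j) = 4*j² (z(j) = (2*j)*(2*j) = 4*j²)
Z(m) = -21 + 2*m (Z(m) = (-21 + m) + m = -21 + 2*m)
(974 - 3132)*(-2338 + Z(z(1))) = (974 - 3132)*(-2338 + (-21 + 2*(4*1²))) = -2158*(-2338 + (-21 + 2*(4*1))) = -2158*(-2338 + (-21 + 2*4)) = -2158*(-2338 + (-21 + 8)) = -2158*(-2338 - 13) = -2158*(-2351) = 5073458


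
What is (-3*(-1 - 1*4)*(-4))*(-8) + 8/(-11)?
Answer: 5272/11 ≈ 479.27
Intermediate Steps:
(-3*(-1 - 1*4)*(-4))*(-8) + 8/(-11) = (-3*(-1 - 4)*(-4))*(-8) + 8*(-1/11) = (-3*(-5)*(-4))*(-8) - 8/11 = (15*(-4))*(-8) - 8/11 = -60*(-8) - 8/11 = 480 - 8/11 = 5272/11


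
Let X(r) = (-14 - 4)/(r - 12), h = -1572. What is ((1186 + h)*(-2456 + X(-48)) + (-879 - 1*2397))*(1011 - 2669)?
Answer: -7830934618/5 ≈ -1.5662e+9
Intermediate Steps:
X(r) = -18/(-12 + r)
((1186 + h)*(-2456 + X(-48)) + (-879 - 1*2397))*(1011 - 2669) = ((1186 - 1572)*(-2456 - 18/(-12 - 48)) + (-879 - 1*2397))*(1011 - 2669) = (-386*(-2456 - 18/(-60)) + (-879 - 2397))*(-1658) = (-386*(-2456 - 18*(-1/60)) - 3276)*(-1658) = (-386*(-2456 + 3/10) - 3276)*(-1658) = (-386*(-24557/10) - 3276)*(-1658) = (4739501/5 - 3276)*(-1658) = (4723121/5)*(-1658) = -7830934618/5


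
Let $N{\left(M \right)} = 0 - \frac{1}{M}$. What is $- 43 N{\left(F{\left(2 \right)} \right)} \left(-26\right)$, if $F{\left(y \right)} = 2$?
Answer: $-559$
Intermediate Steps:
$N{\left(M \right)} = - \frac{1}{M}$
$- 43 N{\left(F{\left(2 \right)} \right)} \left(-26\right) = - 43 \left(- \frac{1}{2}\right) \left(-26\right) = - 43 \left(\left(-1\right) \frac{1}{2}\right) \left(-26\right) = \left(-43\right) \left(- \frac{1}{2}\right) \left(-26\right) = \frac{43}{2} \left(-26\right) = -559$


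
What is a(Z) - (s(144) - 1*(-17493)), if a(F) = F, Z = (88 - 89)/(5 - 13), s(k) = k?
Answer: -141095/8 ≈ -17637.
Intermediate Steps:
Z = ⅛ (Z = -1/(-8) = -1*(-⅛) = ⅛ ≈ 0.12500)
a(Z) - (s(144) - 1*(-17493)) = ⅛ - (144 - 1*(-17493)) = ⅛ - (144 + 17493) = ⅛ - 1*17637 = ⅛ - 17637 = -141095/8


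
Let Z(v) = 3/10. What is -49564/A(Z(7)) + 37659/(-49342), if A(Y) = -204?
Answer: 609476113/2516442 ≈ 242.20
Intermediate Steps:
Z(v) = 3/10 (Z(v) = 3*(1/10) = 3/10)
-49564/A(Z(7)) + 37659/(-49342) = -49564/(-204) + 37659/(-49342) = -49564*(-1/204) + 37659*(-1/49342) = 12391/51 - 37659/49342 = 609476113/2516442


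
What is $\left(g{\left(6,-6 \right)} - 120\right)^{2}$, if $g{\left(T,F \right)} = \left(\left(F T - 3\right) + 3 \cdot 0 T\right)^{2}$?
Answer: $1962801$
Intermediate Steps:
$g{\left(T,F \right)} = \left(-3 + F T\right)^{2}$ ($g{\left(T,F \right)} = \left(\left(-3 + F T\right) + 0 T\right)^{2} = \left(\left(-3 + F T\right) + 0\right)^{2} = \left(-3 + F T\right)^{2}$)
$\left(g{\left(6,-6 \right)} - 120\right)^{2} = \left(\left(-3 - 36\right)^{2} - 120\right)^{2} = \left(\left(-39\right)^{2} - 120\right)^{2} = \left(1521 - 120\right)^{2} = 1401^{2} = 1962801$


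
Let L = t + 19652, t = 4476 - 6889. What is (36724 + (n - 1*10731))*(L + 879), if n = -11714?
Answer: 258706922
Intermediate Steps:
t = -2413
L = 17239 (L = -2413 + 19652 = 17239)
(36724 + (n - 1*10731))*(L + 879) = (36724 + (-11714 - 1*10731))*(17239 + 879) = (36724 + (-11714 - 10731))*18118 = (36724 - 22445)*18118 = 14279*18118 = 258706922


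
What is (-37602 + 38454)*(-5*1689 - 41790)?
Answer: -42800220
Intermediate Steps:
(-37602 + 38454)*(-5*1689 - 41790) = 852*(-8445 - 41790) = 852*(-50235) = -42800220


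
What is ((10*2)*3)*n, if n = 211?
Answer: 12660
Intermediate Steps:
((10*2)*3)*n = ((10*2)*3)*211 = (20*3)*211 = 60*211 = 12660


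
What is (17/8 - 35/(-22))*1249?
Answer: 408423/88 ≈ 4641.2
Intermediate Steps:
(17/8 - 35/(-22))*1249 = (17*(⅛) - 35*(-1/22))*1249 = (17/8 + 35/22)*1249 = (327/88)*1249 = 408423/88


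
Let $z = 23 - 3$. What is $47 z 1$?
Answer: $940$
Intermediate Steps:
$z = 20$ ($z = 23 - 3 = 20$)
$47 z 1 = 47 \cdot 20 \cdot 1 = 940 \cdot 1 = 940$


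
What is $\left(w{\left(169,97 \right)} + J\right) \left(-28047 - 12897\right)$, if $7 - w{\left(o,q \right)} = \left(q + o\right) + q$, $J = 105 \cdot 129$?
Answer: $-540010416$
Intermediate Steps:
$J = 13545$
$w{\left(o,q \right)} = 7 - o - 2 q$ ($w{\left(o,q \right)} = 7 - \left(\left(q + o\right) + q\right) = 7 - \left(\left(o + q\right) + q\right) = 7 - \left(o + 2 q\right) = 7 - o - 2 q$)
$\left(w{\left(169,97 \right)} + J\right) \left(-28047 - 12897\right) = \left(\left(7 - 169 - 194\right) + 13545\right) \left(-28047 - 12897\right) = \left(\left(7 - 169 - 194\right) + 13545\right) \left(-40944\right) = \left(-356 + 13545\right) \left(-40944\right) = 13189 \left(-40944\right) = -540010416$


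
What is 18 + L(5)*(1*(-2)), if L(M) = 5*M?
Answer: -32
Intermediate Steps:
18 + L(5)*(1*(-2)) = 18 + (5*5)*(1*(-2)) = 18 + 25*(-2) = 18 - 50 = -32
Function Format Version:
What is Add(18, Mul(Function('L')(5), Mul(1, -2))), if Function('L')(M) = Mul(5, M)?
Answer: -32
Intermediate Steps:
Add(18, Mul(Function('L')(5), Mul(1, -2))) = Add(18, Mul(Mul(5, 5), Mul(1, -2))) = Add(18, Mul(25, -2)) = Add(18, -50) = -32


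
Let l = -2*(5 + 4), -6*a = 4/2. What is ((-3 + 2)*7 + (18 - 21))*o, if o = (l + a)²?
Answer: -30250/9 ≈ -3361.1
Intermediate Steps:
a = -⅓ (a = -2/(3*2) = -⅙*2 = -⅓ ≈ -0.33333)
l = -18 (l = -2*9 = -18)
o = 3025/9 (o = (-18 - ⅓)² = (-55/3)² = 3025/9 ≈ 336.11)
((-3 + 2)*7 + (18 - 21))*o = ((-3 + 2)*7 + (18 - 21))*(3025/9) = (-1*7 - 3)*(3025/9) = (-7 - 3)*(3025/9) = -10*3025/9 = -30250/9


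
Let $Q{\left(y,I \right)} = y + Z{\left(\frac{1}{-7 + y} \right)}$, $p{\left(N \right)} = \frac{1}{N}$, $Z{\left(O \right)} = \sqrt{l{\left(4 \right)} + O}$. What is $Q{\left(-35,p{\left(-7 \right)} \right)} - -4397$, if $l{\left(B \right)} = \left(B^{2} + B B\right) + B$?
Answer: $4362 + \frac{\sqrt{63462}}{42} \approx 4368.0$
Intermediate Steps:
$l{\left(B \right)} = B + 2 B^{2}$ ($l{\left(B \right)} = \left(B^{2} + B^{2}\right) + B = 2 B^{2} + B = B + 2 B^{2}$)
$Z{\left(O \right)} = \sqrt{36 + O}$ ($Z{\left(O \right)} = \sqrt{4 \left(1 + 2 \cdot 4\right) + O} = \sqrt{4 \left(1 + 8\right) + O} = \sqrt{4 \cdot 9 + O} = \sqrt{36 + O}$)
$Q{\left(y,I \right)} = y + \sqrt{36 + \frac{1}{-7 + y}}$
$Q{\left(-35,p{\left(-7 \right)} \right)} - -4397 = \left(-35 + \sqrt{\frac{-251 + 36 \left(-35\right)}{-7 - 35}}\right) - -4397 = \left(-35 + \sqrt{\frac{-251 - 1260}{-42}}\right) + 4397 = \left(-35 + \sqrt{\left(- \frac{1}{42}\right) \left(-1511\right)}\right) + 4397 = \left(-35 + \sqrt{\frac{1511}{42}}\right) + 4397 = \left(-35 + \frac{\sqrt{63462}}{42}\right) + 4397 = 4362 + \frac{\sqrt{63462}}{42}$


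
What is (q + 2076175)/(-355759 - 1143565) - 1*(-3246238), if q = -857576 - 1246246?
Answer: 4867162570759/1499324 ≈ 3.2462e+6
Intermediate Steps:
q = -2103822
(q + 2076175)/(-355759 - 1143565) - 1*(-3246238) = (-2103822 + 2076175)/(-355759 - 1143565) - 1*(-3246238) = -27647/(-1499324) + 3246238 = -27647*(-1/1499324) + 3246238 = 27647/1499324 + 3246238 = 4867162570759/1499324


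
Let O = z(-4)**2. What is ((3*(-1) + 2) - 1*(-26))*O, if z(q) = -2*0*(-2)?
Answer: 0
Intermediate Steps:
z(q) = 0 (z(q) = 0*(-2) = 0)
O = 0 (O = 0**2 = 0)
((3*(-1) + 2) - 1*(-26))*O = ((3*(-1) + 2) - 1*(-26))*0 = ((-3 + 2) + 26)*0 = (-1 + 26)*0 = 25*0 = 0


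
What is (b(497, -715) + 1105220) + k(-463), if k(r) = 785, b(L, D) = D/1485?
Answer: 29862122/27 ≈ 1.1060e+6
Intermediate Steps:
b(L, D) = D/1485 (b(L, D) = D*(1/1485) = D/1485)
(b(497, -715) + 1105220) + k(-463) = ((1/1485)*(-715) + 1105220) + 785 = (-13/27 + 1105220) + 785 = 29840927/27 + 785 = 29862122/27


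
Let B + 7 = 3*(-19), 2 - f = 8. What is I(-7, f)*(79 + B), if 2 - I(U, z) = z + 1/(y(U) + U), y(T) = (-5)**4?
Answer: 24715/206 ≈ 119.98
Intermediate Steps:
f = -6 (f = 2 - 1*8 = 2 - 8 = -6)
y(T) = 625
B = -64 (B = -7 + 3*(-19) = -7 - 57 = -64)
I(U, z) = 2 - z - 1/(625 + U) (I(U, z) = 2 - (z + 1/(625 + U)) = 2 + (-z - 1/(625 + U)) = 2 - z - 1/(625 + U))
I(-7, f)*(79 + B) = ((1249 - 625*(-6) + 2*(-7) - 1*(-7)*(-6))/(625 - 7))*(79 - 64) = ((1249 + 3750 - 14 - 42)/618)*15 = ((1/618)*4943)*15 = (4943/618)*15 = 24715/206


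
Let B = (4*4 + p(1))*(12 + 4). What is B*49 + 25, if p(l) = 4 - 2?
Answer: 14137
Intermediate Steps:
p(l) = 2
B = 288 (B = (4*4 + 2)*(12 + 4) = (16 + 2)*16 = 18*16 = 288)
B*49 + 25 = 288*49 + 25 = 14112 + 25 = 14137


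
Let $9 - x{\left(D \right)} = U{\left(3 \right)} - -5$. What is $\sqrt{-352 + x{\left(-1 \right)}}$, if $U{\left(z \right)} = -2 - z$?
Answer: $7 i \sqrt{7} \approx 18.52 i$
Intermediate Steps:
$x{\left(D \right)} = 9$ ($x{\left(D \right)} = 9 - \left(\left(-2 - 3\right) - -5\right) = 9 - \left(\left(-2 - 3\right) + 5\right) = 9 - \left(-5 + 5\right) = 9 - 0 = 9 + 0 = 9$)
$\sqrt{-352 + x{\left(-1 \right)}} = \sqrt{-352 + 9} = \sqrt{-343} = 7 i \sqrt{7}$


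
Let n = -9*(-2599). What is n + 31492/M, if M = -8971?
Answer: 209809169/8971 ≈ 23388.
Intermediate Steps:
n = 23391
n + 31492/M = 23391 + 31492/(-8971) = 23391 + 31492*(-1/8971) = 23391 - 31492/8971 = 209809169/8971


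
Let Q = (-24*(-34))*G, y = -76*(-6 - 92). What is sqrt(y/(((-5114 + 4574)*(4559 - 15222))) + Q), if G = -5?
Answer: I*sqrt(939385541260410)/479835 ≈ 63.875*I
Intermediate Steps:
y = 7448 (y = -76*(-98) = 7448)
Q = -4080 (Q = -24*(-34)*(-5) = 816*(-5) = -4080)
sqrt(y/(((-5114 + 4574)*(4559 - 15222))) + Q) = sqrt(7448/(((-5114 + 4574)*(4559 - 15222))) - 4080) = sqrt(7448/((-540*(-10663))) - 4080) = sqrt(7448/5758020 - 4080) = sqrt(7448*(1/5758020) - 4080) = sqrt(1862/1439505 - 4080) = sqrt(-5873178538/1439505) = I*sqrt(939385541260410)/479835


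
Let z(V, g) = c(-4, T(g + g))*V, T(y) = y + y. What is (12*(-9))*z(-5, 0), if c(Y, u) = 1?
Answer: 540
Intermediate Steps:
T(y) = 2*y
z(V, g) = V (z(V, g) = 1*V = V)
(12*(-9))*z(-5, 0) = (12*(-9))*(-5) = -108*(-5) = 540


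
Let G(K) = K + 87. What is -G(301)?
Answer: -388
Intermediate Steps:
G(K) = 87 + K
-G(301) = -(87 + 301) = -1*388 = -388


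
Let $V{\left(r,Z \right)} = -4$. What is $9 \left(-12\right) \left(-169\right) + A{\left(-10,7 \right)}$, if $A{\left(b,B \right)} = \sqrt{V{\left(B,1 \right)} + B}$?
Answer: $18252 + \sqrt{3} \approx 18254.0$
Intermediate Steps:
$A{\left(b,B \right)} = \sqrt{-4 + B}$
$9 \left(-12\right) \left(-169\right) + A{\left(-10,7 \right)} = 9 \left(-12\right) \left(-169\right) + \sqrt{-4 + 7} = \left(-108\right) \left(-169\right) + \sqrt{3} = 18252 + \sqrt{3}$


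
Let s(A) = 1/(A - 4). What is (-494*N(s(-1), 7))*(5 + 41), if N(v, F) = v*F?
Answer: 159068/5 ≈ 31814.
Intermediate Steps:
s(A) = 1/(-4 + A)
N(v, F) = F*v
(-494*N(s(-1), 7))*(5 + 41) = (-3458/(-4 - 1))*(5 + 41) = -3458/(-5)*46 = -3458*(-1)/5*46 = -494*(-7/5)*46 = (3458/5)*46 = 159068/5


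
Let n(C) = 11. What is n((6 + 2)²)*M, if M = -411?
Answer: -4521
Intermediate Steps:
n((6 + 2)²)*M = 11*(-411) = -4521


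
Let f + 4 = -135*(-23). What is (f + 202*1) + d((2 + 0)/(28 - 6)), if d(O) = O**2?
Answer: 399664/121 ≈ 3303.0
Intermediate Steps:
f = 3101 (f = -4 - 135*(-23) = -4 + 3105 = 3101)
(f + 202*1) + d((2 + 0)/(28 - 6)) = (3101 + 202*1) + ((2 + 0)/(28 - 6))**2 = (3101 + 202) + (2/22)**2 = 3303 + (2*(1/22))**2 = 3303 + (1/11)**2 = 3303 + 1/121 = 399664/121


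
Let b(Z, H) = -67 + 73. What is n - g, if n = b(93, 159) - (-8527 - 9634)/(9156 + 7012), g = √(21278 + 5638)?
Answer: 115169/16168 - 2*√6729 ≈ -156.94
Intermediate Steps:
g = 2*√6729 (g = √26916 = 2*√6729 ≈ 164.06)
b(Z, H) = 6
n = 115169/16168 (n = 6 - (-8527 - 9634)/(9156 + 7012) = 6 - (-18161)/16168 = 6 - 1*(-18161/16168) = 6 + 18161/16168 = 115169/16168 ≈ 7.1233)
n - g = 115169/16168 - 2*√6729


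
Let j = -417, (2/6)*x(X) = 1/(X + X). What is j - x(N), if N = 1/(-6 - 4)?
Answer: -402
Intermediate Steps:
N = -⅒ (N = 1/(-10) = -⅒ ≈ -0.10000)
x(X) = 3/(2*X) (x(X) = 3/(X + X) = 3/((2*X)) = 3*(1/(2*X)) = 3/(2*X))
j - x(N) = -417 - 3/(2*(-⅒)) = -417 - 3*(-10)/2 = -417 - 1*(-15) = -417 + 15 = -402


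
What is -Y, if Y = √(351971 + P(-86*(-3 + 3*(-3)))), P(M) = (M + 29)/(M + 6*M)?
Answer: -√4592007054390/3612 ≈ -593.27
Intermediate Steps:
P(M) = (29 + M)/(7*M) (P(M) = (29 + M)/((7*M)) = (29 + M)*(1/(7*M)) = (29 + M)/(7*M))
Y = √4592007054390/3612 (Y = √(351971 + (29 - 86*(-3 + 3*(-3)))/(7*((-86*(-3 + 3*(-3)))))) = √(351971 + (29 - 86*(-3 - 9))/(7*((-86*(-3 - 9))))) = √(351971 + (29 - 86*(-12))/(7*((-86*(-12))))) = √(351971 + (⅐)*(29 + 1032)/1032) = √(351971 + (⅐)*(1/1032)*1061) = √(351971 + 1061/7224) = √(2542639565/7224) = √4592007054390/3612 ≈ 593.27)
-Y = -√4592007054390/3612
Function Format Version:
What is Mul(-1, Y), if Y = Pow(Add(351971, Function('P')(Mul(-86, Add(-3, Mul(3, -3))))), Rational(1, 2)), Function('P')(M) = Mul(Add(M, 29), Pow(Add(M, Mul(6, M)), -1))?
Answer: Mul(Rational(-1, 3612), Pow(4592007054390, Rational(1, 2))) ≈ -593.27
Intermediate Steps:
Function('P')(M) = Mul(Rational(1, 7), Pow(M, -1), Add(29, M)) (Function('P')(M) = Mul(Add(29, M), Pow(Mul(7, M), -1)) = Mul(Add(29, M), Mul(Rational(1, 7), Pow(M, -1))) = Mul(Rational(1, 7), Pow(M, -1), Add(29, M)))
Y = Mul(Rational(1, 3612), Pow(4592007054390, Rational(1, 2))) (Y = Pow(Add(351971, Mul(Rational(1, 7), Pow(Mul(-86, Add(-3, Mul(3, -3))), -1), Add(29, Mul(-86, Add(-3, Mul(3, -3)))))), Rational(1, 2)) = Pow(Add(351971, Mul(Rational(1, 7), Pow(Mul(-86, Add(-3, -9)), -1), Add(29, Mul(-86, Add(-3, -9))))), Rational(1, 2)) = Pow(Add(351971, Mul(Rational(1, 7), Pow(Mul(-86, -12), -1), Add(29, Mul(-86, -12)))), Rational(1, 2)) = Pow(Add(351971, Mul(Rational(1, 7), Pow(1032, -1), Add(29, 1032))), Rational(1, 2)) = Pow(Add(351971, Mul(Rational(1, 7), Rational(1, 1032), 1061)), Rational(1, 2)) = Pow(Add(351971, Rational(1061, 7224)), Rational(1, 2)) = Pow(Rational(2542639565, 7224), Rational(1, 2)) = Mul(Rational(1, 3612), Pow(4592007054390, Rational(1, 2))) ≈ 593.27)
Mul(-1, Y) = Mul(-1, Mul(Rational(1, 3612), Pow(4592007054390, Rational(1, 2)))) = Mul(Rational(-1, 3612), Pow(4592007054390, Rational(1, 2)))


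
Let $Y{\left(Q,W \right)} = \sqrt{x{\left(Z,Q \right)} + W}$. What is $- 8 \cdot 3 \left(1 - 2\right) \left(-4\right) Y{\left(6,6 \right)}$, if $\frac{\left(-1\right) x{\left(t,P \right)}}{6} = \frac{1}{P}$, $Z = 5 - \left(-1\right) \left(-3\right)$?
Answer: $- 96 \sqrt{5} \approx -214.66$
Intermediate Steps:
$Z = 2$ ($Z = 5 - 3 = 2$)
$x{\left(t,P \right)} = - \frac{6}{P}$
$Y{\left(Q,W \right)} = \sqrt{W - \frac{6}{Q}}$ ($Y{\left(Q,W \right)} = \sqrt{- \frac{6}{Q} + W} = \sqrt{W - \frac{6}{Q}}$)
$- 8 \cdot 3 \left(1 - 2\right) \left(-4\right) Y{\left(6,6 \right)} = - 8 \cdot 3 \left(1 - 2\right) \left(-4\right) \sqrt{6 - \frac{6}{6}} = - 8 \cdot 3 \left(\left(-1\right) \left(-4\right)\right) \sqrt{6 - 1} = - 8 \cdot 3 \cdot 4 \sqrt{6 - 1} = \left(-8\right) 12 \sqrt{5} = - 96 \sqrt{5}$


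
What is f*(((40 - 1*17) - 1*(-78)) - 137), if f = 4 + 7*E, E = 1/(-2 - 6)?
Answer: -225/2 ≈ -112.50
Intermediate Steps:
E = -⅛ (E = 1/(-8) = -⅛ ≈ -0.12500)
f = 25/8 (f = 4 + 7*(-⅛) = 4 - 7/8 = 25/8 ≈ 3.1250)
f*(((40 - 1*17) - 1*(-78)) - 137) = 25*(((40 - 1*17) - 1*(-78)) - 137)/8 = 25*(((40 - 17) + 78) - 137)/8 = 25*((23 + 78) - 137)/8 = 25*(101 - 137)/8 = (25/8)*(-36) = -225/2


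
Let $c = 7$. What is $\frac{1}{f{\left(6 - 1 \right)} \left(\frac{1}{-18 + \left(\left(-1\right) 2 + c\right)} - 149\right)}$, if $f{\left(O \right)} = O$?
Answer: $- \frac{13}{9690} \approx -0.0013416$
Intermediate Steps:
$\frac{1}{f{\left(6 - 1 \right)} \left(\frac{1}{-18 + \left(\left(-1\right) 2 + c\right)} - 149\right)} = \frac{1}{\left(6 - 1\right) \left(\frac{1}{-18 + \left(\left(-1\right) 2 + 7\right)} - 149\right)} = \frac{1}{5 \left(\frac{1}{-18 + \left(-2 + 7\right)} - 149\right)} = \frac{1}{5 \left(\frac{1}{-18 + 5} - 149\right)} = \frac{1}{5 \left(\frac{1}{-13} - 149\right)} = \frac{1}{5 \left(- \frac{1}{13} - 149\right)} = \frac{1}{5 \left(- \frac{1938}{13}\right)} = \frac{1}{- \frac{9690}{13}} = - \frac{13}{9690}$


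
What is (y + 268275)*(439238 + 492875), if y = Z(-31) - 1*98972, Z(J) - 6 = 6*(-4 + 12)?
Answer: 157859861341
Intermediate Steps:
Z(J) = 54 (Z(J) = 6 + 6*(-4 + 12) = 6 + 6*8 = 6 + 48 = 54)
y = -98918 (y = 54 - 1*98972 = 54 - 98972 = -98918)
(y + 268275)*(439238 + 492875) = (-98918 + 268275)*(439238 + 492875) = 169357*932113 = 157859861341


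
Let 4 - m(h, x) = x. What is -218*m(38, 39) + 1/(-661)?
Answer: 5043429/661 ≈ 7630.0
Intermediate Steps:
m(h, x) = 4 - x
-218*m(38, 39) + 1/(-661) = -218*(4 - 1*39) + 1/(-661) = -218*(4 - 39) - 1/661 = -218*(-35) - 1/661 = 7630 - 1/661 = 5043429/661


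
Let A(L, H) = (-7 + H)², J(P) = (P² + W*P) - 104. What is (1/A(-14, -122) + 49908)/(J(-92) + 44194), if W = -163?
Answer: 830519029/1124099550 ≈ 0.73883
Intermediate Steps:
J(P) = -104 + P² - 163*P (J(P) = (P² - 163*P) - 104 = -104 + P² - 163*P)
(1/A(-14, -122) + 49908)/(J(-92) + 44194) = (1/((-7 - 122)²) + 49908)/((-104 + (-92)² - 163*(-92)) + 44194) = (1/((-129)²) + 49908)/((-104 + 8464 + 14996) + 44194) = (1/16641 + 49908)/(23356 + 44194) = (1/16641 + 49908)/67550 = (830519029/16641)*(1/67550) = 830519029/1124099550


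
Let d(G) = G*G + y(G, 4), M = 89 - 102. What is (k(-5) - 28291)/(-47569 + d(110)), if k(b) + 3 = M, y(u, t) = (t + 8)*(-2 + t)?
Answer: 28307/35445 ≈ 0.79862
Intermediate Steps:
M = -13
y(u, t) = (-2 + t)*(8 + t) (y(u, t) = (8 + t)*(-2 + t) = (-2 + t)*(8 + t))
k(b) = -16 (k(b) = -3 - 13 = -16)
d(G) = 24 + G**2 (d(G) = G*G + (-16 + 4**2 + 6*4) = G**2 + (-16 + 16 + 24) = G**2 + 24 = 24 + G**2)
(k(-5) - 28291)/(-47569 + d(110)) = (-16 - 28291)/(-47569 + (24 + 110**2)) = -28307/(-47569 + (24 + 12100)) = -28307/(-47569 + 12124) = -28307/(-35445) = -28307*(-1/35445) = 28307/35445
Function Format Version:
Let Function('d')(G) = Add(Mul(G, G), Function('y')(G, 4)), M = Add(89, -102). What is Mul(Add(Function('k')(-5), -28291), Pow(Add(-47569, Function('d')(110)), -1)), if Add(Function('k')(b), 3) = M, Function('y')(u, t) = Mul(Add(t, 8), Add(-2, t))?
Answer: Rational(28307, 35445) ≈ 0.79862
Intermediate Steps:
M = -13
Function('y')(u, t) = Mul(Add(-2, t), Add(8, t)) (Function('y')(u, t) = Mul(Add(8, t), Add(-2, t)) = Mul(Add(-2, t), Add(8, t)))
Function('k')(b) = -16 (Function('k')(b) = Add(-3, -13) = -16)
Function('d')(G) = Add(24, Pow(G, 2)) (Function('d')(G) = Add(Mul(G, G), Add(-16, Pow(4, 2), Mul(6, 4))) = Add(Pow(G, 2), Add(-16, 16, 24)) = Add(Pow(G, 2), 24) = Add(24, Pow(G, 2)))
Mul(Add(Function('k')(-5), -28291), Pow(Add(-47569, Function('d')(110)), -1)) = Mul(Add(-16, -28291), Pow(Add(-47569, Add(24, Pow(110, 2))), -1)) = Mul(-28307, Pow(Add(-47569, Add(24, 12100)), -1)) = Mul(-28307, Pow(Add(-47569, 12124), -1)) = Mul(-28307, Pow(-35445, -1)) = Mul(-28307, Rational(-1, 35445)) = Rational(28307, 35445)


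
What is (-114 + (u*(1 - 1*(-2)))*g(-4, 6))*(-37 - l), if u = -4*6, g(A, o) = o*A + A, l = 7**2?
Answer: -163572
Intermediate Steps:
l = 49
g(A, o) = A + A*o (g(A, o) = A*o + A = A + A*o)
u = -24
(-114 + (u*(1 - 1*(-2)))*g(-4, 6))*(-37 - l) = (-114 + (-24*(1 - 1*(-2)))*(-4*(1 + 6)))*(-37 - 1*49) = (-114 + (-24*(1 + 2))*(-4*7))*(-37 - 49) = (-114 - 24*3*(-28))*(-86) = (-114 - 72*(-28))*(-86) = (-114 + 2016)*(-86) = 1902*(-86) = -163572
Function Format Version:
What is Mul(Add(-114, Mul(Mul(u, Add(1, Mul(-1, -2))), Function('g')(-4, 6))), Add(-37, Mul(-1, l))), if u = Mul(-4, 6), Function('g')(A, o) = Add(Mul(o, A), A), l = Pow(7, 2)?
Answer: -163572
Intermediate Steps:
l = 49
Function('g')(A, o) = Add(A, Mul(A, o)) (Function('g')(A, o) = Add(Mul(A, o), A) = Add(A, Mul(A, o)))
u = -24
Mul(Add(-114, Mul(Mul(u, Add(1, Mul(-1, -2))), Function('g')(-4, 6))), Add(-37, Mul(-1, l))) = Mul(Add(-114, Mul(Mul(-24, Add(1, Mul(-1, -2))), Mul(-4, Add(1, 6)))), Add(-37, Mul(-1, 49))) = Mul(Add(-114, Mul(Mul(-24, Add(1, 2)), Mul(-4, 7))), Add(-37, -49)) = Mul(Add(-114, Mul(Mul(-24, 3), -28)), -86) = Mul(Add(-114, Mul(-72, -28)), -86) = Mul(Add(-114, 2016), -86) = Mul(1902, -86) = -163572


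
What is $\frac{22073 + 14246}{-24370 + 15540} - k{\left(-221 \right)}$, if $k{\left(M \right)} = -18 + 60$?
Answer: $- \frac{407179}{8830} \approx -46.113$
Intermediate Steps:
$k{\left(M \right)} = 42$
$\frac{22073 + 14246}{-24370 + 15540} - k{\left(-221 \right)} = \frac{22073 + 14246}{-24370 + 15540} - 42 = \frac{36319}{-8830} - 42 = 36319 \left(- \frac{1}{8830}\right) - 42 = - \frac{36319}{8830} - 42 = - \frac{407179}{8830}$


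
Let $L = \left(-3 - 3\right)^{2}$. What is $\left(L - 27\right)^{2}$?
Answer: $81$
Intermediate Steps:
$L = 36$ ($L = \left(-6\right)^{2} = 36$)
$\left(L - 27\right)^{2} = \left(36 - 27\right)^{2} = 9^{2} = 81$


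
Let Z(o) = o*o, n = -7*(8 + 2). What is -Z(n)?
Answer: -4900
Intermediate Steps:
n = -70 (n = -7*10 = -70)
Z(o) = o²
-Z(n) = -1*(-70)² = -1*4900 = -4900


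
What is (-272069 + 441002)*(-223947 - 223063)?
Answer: -75514740330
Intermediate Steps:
(-272069 + 441002)*(-223947 - 223063) = 168933*(-447010) = -75514740330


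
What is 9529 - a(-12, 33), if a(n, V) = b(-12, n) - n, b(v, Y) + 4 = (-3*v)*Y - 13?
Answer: 9966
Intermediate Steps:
b(v, Y) = -17 - 3*Y*v (b(v, Y) = -4 + ((-3*v)*Y - 13) = -4 + (-3*Y*v - 13) = -4 + (-13 - 3*Y*v) = -17 - 3*Y*v)
a(n, V) = -17 + 35*n (a(n, V) = (-17 - 3*n*(-12)) - n = (-17 + 36*n) - n = -17 + 35*n)
9529 - a(-12, 33) = 9529 - (-17 + 35*(-12)) = 9529 - (-17 - 420) = 9529 - 1*(-437) = 9529 + 437 = 9966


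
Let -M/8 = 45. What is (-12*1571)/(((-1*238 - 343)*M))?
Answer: -1571/17430 ≈ -0.090132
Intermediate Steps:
M = -360 (M = -8*45 = -360)
(-12*1571)/(((-1*238 - 343)*M)) = (-12*1571)/(((-1*238 - 343)*(-360))) = -18852*(-1/(360*(-238 - 343))) = -18852/((-581*(-360))) = -18852/209160 = -18852*1/209160 = -1571/17430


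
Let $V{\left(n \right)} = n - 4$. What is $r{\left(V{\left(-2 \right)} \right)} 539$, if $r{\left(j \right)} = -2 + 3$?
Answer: $539$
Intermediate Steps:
$V{\left(n \right)} = -4 + n$
$r{\left(j \right)} = 1$
$r{\left(V{\left(-2 \right)} \right)} 539 = 1 \cdot 539 = 539$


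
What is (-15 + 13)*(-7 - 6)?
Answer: 26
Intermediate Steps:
(-15 + 13)*(-7 - 6) = -2*(-13) = 26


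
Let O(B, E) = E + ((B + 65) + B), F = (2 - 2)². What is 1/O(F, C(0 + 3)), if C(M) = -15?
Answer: 1/50 ≈ 0.020000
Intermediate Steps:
F = 0 (F = 0² = 0)
O(B, E) = 65 + E + 2*B (O(B, E) = E + ((65 + B) + B) = E + (65 + 2*B) = 65 + E + 2*B)
1/O(F, C(0 + 3)) = 1/(65 - 15 + 2*0) = 1/(65 - 15 + 0) = 1/50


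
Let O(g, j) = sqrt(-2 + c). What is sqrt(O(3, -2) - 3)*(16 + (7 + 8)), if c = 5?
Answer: 31*sqrt(-3 + sqrt(3)) ≈ 34.907*I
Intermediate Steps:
O(g, j) = sqrt(3) (O(g, j) = sqrt(-2 + 5) = sqrt(3))
sqrt(O(3, -2) - 3)*(16 + (7 + 8)) = sqrt(sqrt(3) - 3)*(16 + (7 + 8)) = sqrt(-3 + sqrt(3))*(16 + 15) = sqrt(-3 + sqrt(3))*31 = 31*sqrt(-3 + sqrt(3))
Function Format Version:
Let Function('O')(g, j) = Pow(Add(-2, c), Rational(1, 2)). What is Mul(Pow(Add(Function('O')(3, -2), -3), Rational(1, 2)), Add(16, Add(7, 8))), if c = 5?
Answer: Mul(31, Pow(Add(-3, Pow(3, Rational(1, 2))), Rational(1, 2))) ≈ Mul(34.907, I)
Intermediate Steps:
Function('O')(g, j) = Pow(3, Rational(1, 2)) (Function('O')(g, j) = Pow(Add(-2, 5), Rational(1, 2)) = Pow(3, Rational(1, 2)))
Mul(Pow(Add(Function('O')(3, -2), -3), Rational(1, 2)), Add(16, Add(7, 8))) = Mul(Pow(Add(Pow(3, Rational(1, 2)), -3), Rational(1, 2)), Add(16, Add(7, 8))) = Mul(Pow(Add(-3, Pow(3, Rational(1, 2))), Rational(1, 2)), Add(16, 15)) = Mul(Pow(Add(-3, Pow(3, Rational(1, 2))), Rational(1, 2)), 31) = Mul(31, Pow(Add(-3, Pow(3, Rational(1, 2))), Rational(1, 2)))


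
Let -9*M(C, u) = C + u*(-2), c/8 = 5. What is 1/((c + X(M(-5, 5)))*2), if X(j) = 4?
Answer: 1/88 ≈ 0.011364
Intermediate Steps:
c = 40 (c = 8*5 = 40)
M(C, u) = -C/9 + 2*u/9 (M(C, u) = -(C + u*(-2))/9 = -(C - 2*u)/9 = -C/9 + 2*u/9)
1/((c + X(M(-5, 5)))*2) = 1/((40 + 4)*2) = 1/(44*2) = 1/88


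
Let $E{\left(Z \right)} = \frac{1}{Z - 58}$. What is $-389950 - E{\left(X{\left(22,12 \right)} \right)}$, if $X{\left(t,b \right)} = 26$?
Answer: $- \frac{12478399}{32} \approx -3.8995 \cdot 10^{5}$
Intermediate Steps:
$E{\left(Z \right)} = \frac{1}{-58 + Z}$
$-389950 - E{\left(X{\left(22,12 \right)} \right)} = -389950 - \frac{1}{-58 + 26} = -389950 - \frac{1}{-32} = -389950 - - \frac{1}{32} = -389950 + \frac{1}{32} = - \frac{12478399}{32}$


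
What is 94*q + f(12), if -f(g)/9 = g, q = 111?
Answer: 10326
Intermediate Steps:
f(g) = -9*g
94*q + f(12) = 94*111 - 9*12 = 10434 - 108 = 10326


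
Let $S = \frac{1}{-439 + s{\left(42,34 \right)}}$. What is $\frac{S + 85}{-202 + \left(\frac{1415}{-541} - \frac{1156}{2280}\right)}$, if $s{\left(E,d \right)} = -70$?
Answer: $- \frac{13341319680}{32196102251} \approx -0.41438$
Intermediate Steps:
$S = - \frac{1}{509}$ ($S = \frac{1}{-439 - 70} = \frac{1}{-509} = - \frac{1}{509} \approx -0.0019646$)
$\frac{S + 85}{-202 + \left(\frac{1415}{-541} - \frac{1156}{2280}\right)} = \frac{- \frac{1}{509} + 85}{-202 + \left(\frac{1415}{-541} - \frac{1156}{2280}\right)} = \frac{43264}{509 \left(-202 + \left(1415 \left(- \frac{1}{541}\right) - \frac{289}{570}\right)\right)} = \frac{43264}{509 \left(-202 - \frac{962899}{308370}\right)} = \frac{43264}{509 \left(- \frac{63253639}{308370}\right)} = \frac{43264}{509} \left(- \frac{308370}{63253639}\right) = - \frac{13341319680}{32196102251}$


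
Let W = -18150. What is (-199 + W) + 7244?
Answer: -11105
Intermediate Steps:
(-199 + W) + 7244 = (-199 - 18150) + 7244 = -18349 + 7244 = -11105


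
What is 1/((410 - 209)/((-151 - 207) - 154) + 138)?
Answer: 512/70455 ≈ 0.0072671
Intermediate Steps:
1/((410 - 209)/((-151 - 207) - 154) + 138) = 1/(201/(-358 - 154) + 138) = 1/(201/(-512) + 138) = 1/(201*(-1/512) + 138) = 1/(-201/512 + 138) = 1/(70455/512) = 512/70455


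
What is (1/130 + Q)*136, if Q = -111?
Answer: -981172/65 ≈ -15095.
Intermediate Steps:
(1/130 + Q)*136 = (1/130 - 111)*136 = -14429/130*136 = -981172/65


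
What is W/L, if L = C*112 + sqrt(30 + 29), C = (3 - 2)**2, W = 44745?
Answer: 1002288/2497 - 8949*sqrt(59)/2497 ≈ 373.87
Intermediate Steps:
C = 1 (C = 1**2 = 1)
L = 112 + sqrt(59) (L = 1*112 + sqrt(30 + 29) = 112 + sqrt(59) ≈ 119.68)
W/L = 44745/(112 + sqrt(59))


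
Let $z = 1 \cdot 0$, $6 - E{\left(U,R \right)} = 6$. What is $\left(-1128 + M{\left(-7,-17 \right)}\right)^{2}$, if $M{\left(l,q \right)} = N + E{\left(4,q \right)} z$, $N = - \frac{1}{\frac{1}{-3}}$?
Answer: $1265625$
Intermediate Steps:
$E{\left(U,R \right)} = 0$ ($E{\left(U,R \right)} = 6 - 6 = 0$)
$z = 0$
$N = 3$ ($N = - \frac{1}{- \frac{1}{3}} = \left(-1\right) \left(-3\right) = 3$)
$M{\left(l,q \right)} = 3$ ($M{\left(l,q \right)} = 3 + 0 \cdot 0 = 3 + 0 = 3$)
$\left(-1128 + M{\left(-7,-17 \right)}\right)^{2} = \left(-1128 + 3\right)^{2} = \left(-1125\right)^{2} = 1265625$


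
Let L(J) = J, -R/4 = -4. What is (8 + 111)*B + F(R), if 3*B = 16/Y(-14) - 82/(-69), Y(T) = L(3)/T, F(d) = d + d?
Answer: -198902/69 ≈ -2882.6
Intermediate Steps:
R = 16 (R = -4*(-4) = 16)
F(d) = 2*d
Y(T) = 3/T
B = -1690/69 (B = (16/((3/(-14))) - 82/(-69))/3 = (16/((3*(-1/14))) - 82*(-1/69))/3 = (16/(-3/14) + 82/69)/3 = (16*(-14/3) + 82/69)/3 = (-224/3 + 82/69)/3 = (1/3)*(-1690/23) = -1690/69 ≈ -24.493)
(8 + 111)*B + F(R) = (8 + 111)*(-1690/69) + 2*16 = 119*(-1690/69) + 32 = -201110/69 + 32 = -198902/69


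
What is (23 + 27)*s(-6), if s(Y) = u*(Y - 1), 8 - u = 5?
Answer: -1050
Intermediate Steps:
u = 3 (u = 8 - 1*5 = 8 - 5 = 3)
s(Y) = -3 + 3*Y (s(Y) = 3*(Y - 1) = 3*(-1 + Y) = -3 + 3*Y)
(23 + 27)*s(-6) = (23 + 27)*(-3 + 3*(-6)) = 50*(-3 - 18) = 50*(-21) = -1050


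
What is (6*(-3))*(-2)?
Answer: 36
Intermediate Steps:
(6*(-3))*(-2) = -18*(-2) = 36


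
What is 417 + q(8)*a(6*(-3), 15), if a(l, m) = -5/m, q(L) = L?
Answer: 1243/3 ≈ 414.33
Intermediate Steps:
417 + q(8)*a(6*(-3), 15) = 417 + 8*(-5/15) = 417 + 8*(-5*1/15) = 417 + 8*(-⅓) = 417 - 8/3 = 1243/3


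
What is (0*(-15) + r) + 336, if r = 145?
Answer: 481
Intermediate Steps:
(0*(-15) + r) + 336 = (0*(-15) + 145) + 336 = (0 + 145) + 336 = 145 + 336 = 481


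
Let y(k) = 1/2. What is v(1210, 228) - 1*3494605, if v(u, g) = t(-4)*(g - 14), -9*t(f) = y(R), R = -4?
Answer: -31451552/9 ≈ -3.4946e+6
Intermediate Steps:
y(k) = 1/2
t(f) = -1/18 (t(f) = -1/9*1/2 = -1/18)
v(u, g) = 7/9 - g/18 (v(u, g) = -(g - 14)/18 = -(-14 + g)/18 = 7/9 - g/18)
v(1210, 228) - 1*3494605 = (7/9 - 1/18*228) - 1*3494605 = (7/9 - 38/3) - 3494605 = -107/9 - 3494605 = -31451552/9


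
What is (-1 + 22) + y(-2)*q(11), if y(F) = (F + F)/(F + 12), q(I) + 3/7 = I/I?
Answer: 727/35 ≈ 20.771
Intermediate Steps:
q(I) = 4/7 (q(I) = -3/7 + I/I = -3/7 + 1 = 4/7)
y(F) = 2*F/(12 + F) (y(F) = (2*F)/(12 + F) = 2*F/(12 + F))
(-1 + 22) + y(-2)*q(11) = (-1 + 22) + (2*(-2)/(12 - 2))*(4/7) = 21 + (2*(-2)/10)*(4/7) = 21 + (2*(-2)*(⅒))*(4/7) = 21 - ⅖*4/7 = 21 - 8/35 = 727/35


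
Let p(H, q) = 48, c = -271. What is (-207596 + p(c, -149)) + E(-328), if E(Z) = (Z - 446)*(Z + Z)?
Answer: 300196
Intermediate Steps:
E(Z) = 2*Z*(-446 + Z) (E(Z) = (-446 + Z)*(2*Z) = 2*Z*(-446 + Z))
(-207596 + p(c, -149)) + E(-328) = (-207596 + 48) + 2*(-328)*(-446 - 328) = -207548 + 2*(-328)*(-774) = -207548 + 507744 = 300196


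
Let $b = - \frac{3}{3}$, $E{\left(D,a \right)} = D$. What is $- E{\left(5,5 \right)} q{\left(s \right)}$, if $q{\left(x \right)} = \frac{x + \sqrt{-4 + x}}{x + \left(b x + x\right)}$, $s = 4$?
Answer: $-5$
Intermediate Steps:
$b = -1$ ($b = \left(-3\right) \frac{1}{3} = -1$)
$q{\left(x \right)} = \frac{x + \sqrt{-4 + x}}{x}$ ($q{\left(x \right)} = \frac{x + \sqrt{-4 + x}}{x + \left(- x + x\right)} = \frac{x + \sqrt{-4 + x}}{x + 0} = \frac{x + \sqrt{-4 + x}}{x}$)
$- E{\left(5,5 \right)} q{\left(s \right)} = \left(-1\right) 5 \frac{4 + \sqrt{-4 + 4}}{4} = - 5 \frac{4 + \sqrt{0}}{4} = - 5 \frac{4 + 0}{4} = - 5 \cdot \frac{1}{4} \cdot 4 = \left(-5\right) 1 = -5$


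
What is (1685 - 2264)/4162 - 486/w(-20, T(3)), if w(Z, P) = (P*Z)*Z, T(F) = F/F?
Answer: -563583/416200 ≈ -1.3541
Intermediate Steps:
T(F) = 1
w(Z, P) = P*Z²
(1685 - 2264)/4162 - 486/w(-20, T(3)) = (1685 - 2264)/4162 - 486/(1*(-20)²) = -579*1/4162 - 486/(1*400) = -579/4162 - 486/400 = -579/4162 - 486*1/400 = -579/4162 - 243/200 = -563583/416200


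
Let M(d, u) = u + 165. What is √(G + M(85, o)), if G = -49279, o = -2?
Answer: 2*I*√12279 ≈ 221.62*I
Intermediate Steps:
M(d, u) = 165 + u
√(G + M(85, o)) = √(-49279 + (165 - 2)) = √(-49279 + 163) = √(-49116) = 2*I*√12279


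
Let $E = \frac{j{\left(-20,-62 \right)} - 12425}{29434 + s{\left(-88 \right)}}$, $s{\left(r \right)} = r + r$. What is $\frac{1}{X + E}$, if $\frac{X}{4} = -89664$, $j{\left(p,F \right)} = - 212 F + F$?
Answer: $- \frac{29258}{10493556591} \approx -2.7882 \cdot 10^{-6}$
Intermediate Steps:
$j{\left(p,F \right)} = - 211 F$
$s{\left(r \right)} = 2 r$
$E = \frac{657}{29258}$ ($E = \frac{\left(-211\right) \left(-62\right) - 12425}{29434 + 2 \left(-88\right)} = \frac{13082 - 12425}{29434 - 176} = \frac{657}{29258} \approx 0.022455$)
$X = -358656$ ($X = 4 \left(-89664\right) = -358656$)
$\frac{1}{X + E} = \frac{1}{-358656 + \frac{657}{29258}} = \frac{1}{- \frac{10493556591}{29258}} = - \frac{29258}{10493556591}$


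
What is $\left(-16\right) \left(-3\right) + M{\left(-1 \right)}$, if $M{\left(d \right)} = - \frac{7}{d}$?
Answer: $55$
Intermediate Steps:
$\left(-16\right) \left(-3\right) + M{\left(-1 \right)} = \left(-16\right) \left(-3\right) - \frac{7}{-1} = 48 - -7 = 48 + 7 = 55$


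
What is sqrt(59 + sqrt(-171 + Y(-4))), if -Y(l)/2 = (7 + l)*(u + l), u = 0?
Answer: sqrt(59 + 7*I*sqrt(3)) ≈ 7.7212 + 0.78514*I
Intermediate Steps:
Y(l) = -2*l*(7 + l) (Y(l) = -2*(7 + l)*(0 + l) = -2*(7 + l)*l = -2*l*(7 + l))
sqrt(59 + sqrt(-171 + Y(-4))) = sqrt(59 + sqrt(-171 + 2*(-4)*(-7 - 1*(-4)))) = sqrt(59 + sqrt(-171 + 2*(-4)*(-7 + 4))) = sqrt(59 + sqrt(-171 + 2*(-4)*(-3))) = sqrt(59 + sqrt(-171 + 24)) = sqrt(59 + sqrt(-147)) = sqrt(59 + 7*I*sqrt(3))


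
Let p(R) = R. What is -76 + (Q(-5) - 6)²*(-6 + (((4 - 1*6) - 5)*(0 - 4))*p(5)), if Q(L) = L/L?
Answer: 3274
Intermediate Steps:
Q(L) = 1
-76 + (Q(-5) - 6)²*(-6 + (((4 - 1*6) - 5)*(0 - 4))*p(5)) = -76 + (1 - 6)²*(-6 + (((4 - 1*6) - 5)*(0 - 4))*5) = -76 + (-5)²*(-6 + (((4 - 6) - 5)*(-4))*5) = -76 + 25*(-6 + ((-2 - 5)*(-4))*5) = -76 + 25*(-6 - 7*(-4)*5) = -76 + 25*(-6 + 28*5) = -76 + 25*(-6 + 140) = -76 + 25*134 = -76 + 3350 = 3274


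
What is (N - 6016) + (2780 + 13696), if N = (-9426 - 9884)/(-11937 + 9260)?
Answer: 28020730/2677 ≈ 10467.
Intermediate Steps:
N = 19310/2677 (N = -19310/(-2677) = -19310*(-1/2677) = 19310/2677 ≈ 7.2133)
(N - 6016) + (2780 + 13696) = (19310/2677 - 6016) + (2780 + 13696) = -16085522/2677 + 16476 = 28020730/2677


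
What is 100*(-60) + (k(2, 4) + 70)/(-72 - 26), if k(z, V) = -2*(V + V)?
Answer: -294027/49 ≈ -6000.5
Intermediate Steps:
k(z, V) = -4*V
100*(-60) + (k(2, 4) + 70)/(-72 - 26) = 100*(-60) + (-4*4 + 70)/(-72 - 26) = -6000 + (-16 + 70)/(-98) = -6000 + 54*(-1/98) = -6000 - 27/49 = -294027/49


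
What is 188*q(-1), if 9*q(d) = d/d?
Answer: 188/9 ≈ 20.889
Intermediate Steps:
q(d) = ⅑ (q(d) = (d/d)/9 = (⅑)*1 = ⅑)
188*q(-1) = 188*(⅑) = 188/9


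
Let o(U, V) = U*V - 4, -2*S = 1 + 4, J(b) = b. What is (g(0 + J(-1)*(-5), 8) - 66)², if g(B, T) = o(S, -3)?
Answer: 15625/4 ≈ 3906.3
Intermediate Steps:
S = -5/2 (S = -(1 + 4)/2 = -½*5 = -5/2 ≈ -2.5000)
o(U, V) = -4 + U*V
g(B, T) = 7/2 (g(B, T) = -4 - 5/2*(-3) = -4 + 15/2 = 7/2)
(g(0 + J(-1)*(-5), 8) - 66)² = (7/2 - 66)² = (-125/2)² = 15625/4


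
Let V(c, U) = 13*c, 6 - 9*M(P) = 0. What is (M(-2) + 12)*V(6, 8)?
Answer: 988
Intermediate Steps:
M(P) = 2/3 (M(P) = 2/3 - 1/9*0 = 2/3 + 0 = 2/3)
(M(-2) + 12)*V(6, 8) = (2/3 + 12)*(13*6) = (38/3)*78 = 988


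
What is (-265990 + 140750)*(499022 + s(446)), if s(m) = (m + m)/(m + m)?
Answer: -62497640520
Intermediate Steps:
s(m) = 1 (s(m) = (2*m)/((2*m)) = (2*m)*(1/(2*m)) = 1)
(-265990 + 140750)*(499022 + s(446)) = (-265990 + 140750)*(499022 + 1) = -125240*499023 = -62497640520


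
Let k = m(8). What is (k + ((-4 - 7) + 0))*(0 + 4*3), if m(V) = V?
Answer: -36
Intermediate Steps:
k = 8
(k + ((-4 - 7) + 0))*(0 + 4*3) = (8 + ((-4 - 7) + 0))*(0 + 4*3) = (8 + (-11 + 0))*(0 + 12) = (8 - 11)*12 = -3*12 = -36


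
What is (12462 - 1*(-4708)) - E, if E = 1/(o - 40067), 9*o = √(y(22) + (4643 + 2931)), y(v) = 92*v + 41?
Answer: 27564106272967/1605364370 + √119/1605364370 ≈ 17170.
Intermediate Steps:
y(v) = 41 + 92*v
o = √119 (o = √((41 + 92*22) + (4643 + 2931))/9 = √((41 + 2024) + 7574)/9 = √(2065 + 7574)/9 = √9639/9 = (9*√119)/9 = √119 ≈ 10.909)
E = 1/(-40067 + √119) (E = 1/(√119 - 40067) = 1/(-40067 + √119) ≈ -2.4965e-5)
(12462 - 1*(-4708)) - E = (12462 - 1*(-4708)) - (-40067/1605364370 - √119/1605364370) = (12462 + 4708) + (40067/1605364370 + √119/1605364370) = 17170 + (40067/1605364370 + √119/1605364370) = 27564106272967/1605364370 + √119/1605364370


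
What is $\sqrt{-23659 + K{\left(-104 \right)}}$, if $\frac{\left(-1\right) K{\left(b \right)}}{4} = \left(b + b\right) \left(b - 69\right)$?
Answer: $i \sqrt{167595} \approx 409.38 i$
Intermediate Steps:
$K{\left(b \right)} = - 8 b \left(-69 + b\right)$ ($K{\left(b \right)} = - 4 \left(b + b\right) \left(b - 69\right) = - 4 \cdot 2 b \left(-69 + b\right) = - 8 b \left(-69 + b\right)$)
$\sqrt{-23659 + K{\left(-104 \right)}} = \sqrt{-23659 + 8 \left(-104\right) \left(69 - -104\right)} = \sqrt{-23659 + 8 \left(-104\right) \left(69 + 104\right)} = \sqrt{-23659 + 8 \left(-104\right) 173} = \sqrt{-23659 - 143936} = \sqrt{-167595} = i \sqrt{167595}$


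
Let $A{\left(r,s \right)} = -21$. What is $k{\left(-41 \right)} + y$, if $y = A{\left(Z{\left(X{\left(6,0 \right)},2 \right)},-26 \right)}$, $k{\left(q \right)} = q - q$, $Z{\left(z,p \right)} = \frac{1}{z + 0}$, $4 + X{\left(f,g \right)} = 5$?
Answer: $-21$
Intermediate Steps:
$X{\left(f,g \right)} = 1$ ($X{\left(f,g \right)} = -4 + 5 = 1$)
$Z{\left(z,p \right)} = \frac{1}{z}$
$k{\left(q \right)} = 0$
$y = -21$
$k{\left(-41 \right)} + y = 0 - 21 = -21$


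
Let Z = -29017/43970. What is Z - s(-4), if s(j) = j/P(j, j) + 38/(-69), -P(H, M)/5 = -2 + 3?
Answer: -2758457/3033930 ≈ -0.90920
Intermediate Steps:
P(H, M) = -5 (P(H, M) = -5*(-2 + 3) = -5*1 = -5)
Z = -29017/43970 (Z = -29017*1/43970 = -29017/43970 ≈ -0.65993)
s(j) = -38/69 - j/5 (s(j) = j/(-5) + 38/(-69) = j*(-⅕) + 38*(-1/69) = -j/5 - 38/69 = -38/69 - j/5)
Z - s(-4) = -29017/43970 - (-38/69 - ⅕*(-4)) = -29017/43970 - (-38/69 + ⅘) = -29017/43970 - 1*86/345 = -29017/43970 - 86/345 = -2758457/3033930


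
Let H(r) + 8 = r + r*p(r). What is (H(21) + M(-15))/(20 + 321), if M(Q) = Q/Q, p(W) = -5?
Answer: -91/341 ≈ -0.26686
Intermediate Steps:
M(Q) = 1
H(r) = -8 - 4*r (H(r) = -8 + (r + r*(-5)) = -8 + (r - 5*r) = -8 - 4*r)
(H(21) + M(-15))/(20 + 321) = ((-8 - 4*21) + 1)/(20 + 321) = ((-8 - 84) + 1)/341 = (-92 + 1)*(1/341) = -91*1/341 = -91/341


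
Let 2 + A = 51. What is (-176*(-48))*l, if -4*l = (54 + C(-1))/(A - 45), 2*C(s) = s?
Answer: -28248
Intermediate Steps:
A = 49 (A = -2 + 51 = 49)
C(s) = s/2
l = -107/32 (l = -(54 + (½)*(-1))/(4*(49 - 45)) = -(54 - ½)/(4*4) = -107/(8*4) = -¼*107/8 = -107/32 ≈ -3.3438)
(-176*(-48))*l = -176*(-48)*(-107/32) = 8448*(-107/32) = -28248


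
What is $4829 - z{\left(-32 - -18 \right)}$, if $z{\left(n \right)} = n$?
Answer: $4843$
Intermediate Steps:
$4829 - z{\left(-32 - -18 \right)} = 4829 - \left(-32 - -18\right) = 4829 - \left(-32 + 18\right) = 4829 - -14 = 4829 + 14 = 4843$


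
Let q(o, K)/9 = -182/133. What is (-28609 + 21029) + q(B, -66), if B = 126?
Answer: -144254/19 ≈ -7592.3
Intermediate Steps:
q(o, K) = -234/19 (q(o, K) = 9*(-182/133) = 9*(-182*1/133) = 9*(-26/19) = -234/19)
(-28609 + 21029) + q(B, -66) = (-28609 + 21029) - 234/19 = -7580 - 234/19 = -144254/19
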